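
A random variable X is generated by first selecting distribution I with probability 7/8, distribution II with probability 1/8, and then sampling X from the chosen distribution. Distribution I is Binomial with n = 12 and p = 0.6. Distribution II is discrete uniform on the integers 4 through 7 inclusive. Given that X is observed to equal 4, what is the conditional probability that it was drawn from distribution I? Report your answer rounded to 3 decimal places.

Likelihoods P(X=4 | ·): I: 0.0420427; II: 0.25.
Posterior ∝ prior × likelihood. Numerator for I: 0.875·0.0420427 = 0.0367873.
Normalizing constant: 0.875·0.0420427 + 0.125·0.25 = 0.0680373.
P(I | observation) = 0.0367873 / 0.0680373 = 0.540693.

0.541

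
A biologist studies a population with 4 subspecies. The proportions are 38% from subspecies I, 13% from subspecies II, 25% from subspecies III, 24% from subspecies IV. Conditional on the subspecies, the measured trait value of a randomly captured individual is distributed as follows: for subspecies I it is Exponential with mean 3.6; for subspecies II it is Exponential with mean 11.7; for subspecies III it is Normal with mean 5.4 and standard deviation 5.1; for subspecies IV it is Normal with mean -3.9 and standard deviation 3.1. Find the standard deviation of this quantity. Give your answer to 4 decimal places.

7.3675

Per component, I: μ=3.6, E[X²]=25.92; II: μ=11.7, E[X²]=273.78; III: μ=5.4, E[X²]=55.17; IV: μ=-3.9, E[X²]=24.82.
E[X] = 0.38·3.6 + 0.13·11.7 + 0.25·5.4 + 0.24·-3.9 = 3.303.
E[X²] = 0.38·25.92 + 0.13·273.78 + 0.25·55.17 + 0.24·24.82 = 65.1903.
Var(X) = E[X²] − (E[X])² = 65.1903 − 10.9098 = 54.2805.
SD(X) = √54.2805 = 7.36753.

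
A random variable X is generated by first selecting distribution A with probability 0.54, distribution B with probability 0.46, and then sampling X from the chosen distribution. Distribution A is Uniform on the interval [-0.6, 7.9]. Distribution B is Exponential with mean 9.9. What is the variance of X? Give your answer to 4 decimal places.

Per component, A: μ=3.65, E[X²]=19.3433; B: μ=9.9, E[X²]=196.02.
E[X] = 0.54·3.65 + 0.46·9.9 = 6.525.
E[X²] = 0.54·19.3433 + 0.46·196.02 = 100.615.
Var(X) = E[X²] − (E[X])² = 100.615 − 42.5756 = 58.039.

58.0390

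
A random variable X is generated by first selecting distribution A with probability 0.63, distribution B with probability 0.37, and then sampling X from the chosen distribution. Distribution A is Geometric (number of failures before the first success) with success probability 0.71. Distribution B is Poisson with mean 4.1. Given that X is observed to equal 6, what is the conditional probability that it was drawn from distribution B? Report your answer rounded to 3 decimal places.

Likelihoods P(X=6 | ·): A: 0.000422325; B: 0.109336.
Posterior ∝ prior × likelihood. Numerator for B: 0.37·0.109336 = 0.0404543.
Normalizing constant: 0.63·0.000422325 + 0.37·0.109336 = 0.0407204.
P(B | observation) = 0.0404543 / 0.0407204 = 0.993466.

0.993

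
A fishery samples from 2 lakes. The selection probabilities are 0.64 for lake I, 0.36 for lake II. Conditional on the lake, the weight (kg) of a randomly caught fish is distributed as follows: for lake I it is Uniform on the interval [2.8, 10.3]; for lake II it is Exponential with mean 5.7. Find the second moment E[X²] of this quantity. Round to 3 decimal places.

53.850

For each component E[X²] = Var + (mean)², giving I: 47.59; II: 64.98.
Overall E[X²] = 0.64·47.59 + 0.36·64.98 = 53.8504.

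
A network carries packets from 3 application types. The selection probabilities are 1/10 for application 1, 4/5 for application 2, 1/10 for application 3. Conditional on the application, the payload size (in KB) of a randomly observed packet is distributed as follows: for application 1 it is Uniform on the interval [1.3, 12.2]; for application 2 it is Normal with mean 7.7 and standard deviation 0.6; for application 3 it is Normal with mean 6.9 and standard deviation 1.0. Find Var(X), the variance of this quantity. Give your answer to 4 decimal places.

1.5017

Per component, 1: μ=6.75, E[X²]=55.4633; 2: μ=7.7, E[X²]=59.65; 3: μ=6.9, E[X²]=48.61.
E[X] = 0.1·6.75 + 0.8·7.7 + 0.1·6.9 = 7.525.
E[X²] = 0.1·55.4633 + 0.8·59.65 + 0.1·48.61 = 58.1273.
Var(X) = E[X²] − (E[X])² = 58.1273 − 56.6256 = 1.50171.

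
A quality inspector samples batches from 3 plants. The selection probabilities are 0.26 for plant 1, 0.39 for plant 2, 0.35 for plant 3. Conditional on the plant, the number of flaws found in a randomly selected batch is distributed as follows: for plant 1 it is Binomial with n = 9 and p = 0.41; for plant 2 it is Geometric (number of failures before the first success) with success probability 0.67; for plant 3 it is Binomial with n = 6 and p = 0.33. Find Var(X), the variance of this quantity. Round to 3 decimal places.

2.922

Per component, 1: μ=3.69, E[X²]=15.7932; 2: μ=0.492537, E[X²]=0.977723; 3: μ=1.98, E[X²]=5.247.
E[X] = 0.26·3.69 + 0.39·0.492537 + 0.35·1.98 = 1.84449.
E[X²] = 0.26·15.7932 + 0.39·0.977723 + 0.35·5.247 = 6.32399.
Var(X) = E[X²] − (E[X])² = 6.32399 − 3.40214 = 2.92185.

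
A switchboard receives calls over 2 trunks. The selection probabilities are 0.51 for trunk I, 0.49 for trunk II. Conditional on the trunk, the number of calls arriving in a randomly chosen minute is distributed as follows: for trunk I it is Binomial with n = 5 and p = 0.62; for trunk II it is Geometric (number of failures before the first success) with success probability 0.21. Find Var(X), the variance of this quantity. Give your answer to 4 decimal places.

9.4880

Per component, I: μ=3.1, E[X²]=10.788; II: μ=3.7619, E[X²]=32.0658.
E[X] = 0.51·3.1 + 0.49·3.7619 = 3.42433.
E[X²] = 0.51·10.788 + 0.49·32.0658 = 21.2141.
Var(X) = E[X²] − (E[X])² = 21.2141 − 11.7261 = 9.48804.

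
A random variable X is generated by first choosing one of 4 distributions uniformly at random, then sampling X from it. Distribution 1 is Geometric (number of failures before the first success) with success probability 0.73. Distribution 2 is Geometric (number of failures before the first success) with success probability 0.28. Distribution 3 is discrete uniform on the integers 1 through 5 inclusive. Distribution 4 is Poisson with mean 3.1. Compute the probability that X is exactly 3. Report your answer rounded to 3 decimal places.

0.136

Conditional on each component, P(X = 3): 1: 0.0143686; 2: 0.104509; 3: 0.2; 4: 0.223677.
By total probability, P(X = 3) = 0.25·0.0143686 + 0.25·0.104509 + 0.25·0.2 + 0.25·0.223677 = 0.135639.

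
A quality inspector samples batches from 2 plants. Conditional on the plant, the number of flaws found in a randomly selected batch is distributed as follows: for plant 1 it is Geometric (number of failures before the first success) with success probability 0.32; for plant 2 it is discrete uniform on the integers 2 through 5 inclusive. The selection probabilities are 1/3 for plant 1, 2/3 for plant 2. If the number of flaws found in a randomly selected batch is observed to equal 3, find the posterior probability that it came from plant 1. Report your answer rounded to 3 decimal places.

Likelihoods P(X=3 | ·): 1: 0.100618; 2: 0.25.
Posterior ∝ prior × likelihood. Numerator for 1: 0.333333·0.100618 = 0.0335394.
Normalizing constant: 0.333333·0.100618 + 0.666667·0.25 = 0.200206.
P(1 | observation) = 0.0335394 / 0.200206 = 0.167524.

0.168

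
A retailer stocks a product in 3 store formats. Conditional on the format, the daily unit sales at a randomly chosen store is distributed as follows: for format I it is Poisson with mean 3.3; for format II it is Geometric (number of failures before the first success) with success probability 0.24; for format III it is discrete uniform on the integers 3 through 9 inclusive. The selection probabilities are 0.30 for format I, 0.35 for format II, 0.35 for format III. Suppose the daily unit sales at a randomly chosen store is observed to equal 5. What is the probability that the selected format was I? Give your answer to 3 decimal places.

Likelihoods P(X=5 | ·): I: 0.120286; II: 0.0608526; III: 0.142857.
Posterior ∝ prior × likelihood. Numerator for I: 0.3·0.120286 = 0.0360859.
Normalizing constant: 0.3·0.120286 + 0.35·0.0608526 + 0.35·0.142857 = 0.107384.
P(I | observation) = 0.0360859 / 0.107384 = 0.336045.

0.336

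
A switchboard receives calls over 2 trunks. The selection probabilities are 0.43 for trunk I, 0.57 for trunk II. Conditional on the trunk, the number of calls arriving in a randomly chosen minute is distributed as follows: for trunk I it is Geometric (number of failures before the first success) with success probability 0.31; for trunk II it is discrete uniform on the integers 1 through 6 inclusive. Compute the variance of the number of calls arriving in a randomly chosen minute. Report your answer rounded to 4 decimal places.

Per component, I: μ=2.22581, E[X²]=12.1342; II: μ=3.5, E[X²]=15.1667.
E[X] = 0.43·2.22581 + 0.57·3.5 = 2.9521.
E[X²] = 0.43·12.1342 + 0.57·15.1667 = 13.8627.
Var(X) = E[X²] − (E[X])² = 13.8627 − 8.71488 = 5.14785.

5.1478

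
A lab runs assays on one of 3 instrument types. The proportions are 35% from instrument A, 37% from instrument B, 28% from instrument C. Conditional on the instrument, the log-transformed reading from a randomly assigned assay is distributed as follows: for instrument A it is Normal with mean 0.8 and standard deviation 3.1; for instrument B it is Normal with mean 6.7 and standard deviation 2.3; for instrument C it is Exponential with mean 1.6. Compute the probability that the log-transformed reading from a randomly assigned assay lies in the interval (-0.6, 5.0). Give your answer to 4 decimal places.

0.5578

Conditional on each instrument, P(-0.6 < X < 5.0): A: 0.586492; B: 0.229162; C: 0.956063.
By total probability, P(-0.6 < X < 5.0) = 0.35·0.586492 + 0.37·0.229162 + 0.28·0.956063 = 0.55776.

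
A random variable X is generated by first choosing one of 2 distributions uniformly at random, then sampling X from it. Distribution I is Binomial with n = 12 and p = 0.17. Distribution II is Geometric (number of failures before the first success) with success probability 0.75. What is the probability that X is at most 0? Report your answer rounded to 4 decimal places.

Conditional on each component, P(X ≤ 0): I: 0.10689; II: 0.75.
By total probability, P(X ≤ 0) = 0.5·0.10689 + 0.5·0.75 = 0.428445.

0.4284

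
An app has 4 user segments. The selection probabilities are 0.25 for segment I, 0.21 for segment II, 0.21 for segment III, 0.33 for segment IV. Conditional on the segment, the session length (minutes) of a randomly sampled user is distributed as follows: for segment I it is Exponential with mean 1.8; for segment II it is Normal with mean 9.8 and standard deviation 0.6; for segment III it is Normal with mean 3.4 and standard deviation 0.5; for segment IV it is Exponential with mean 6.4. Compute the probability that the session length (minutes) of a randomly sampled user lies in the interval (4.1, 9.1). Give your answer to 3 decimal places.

0.161

Conditional on each segment, P(4.1 < X < 9.1): I: 0.0961379; II: 0.121673; III: 0.0807567; IV: 0.285702.
By total probability, P(4.1 < X < 9.1) = 0.25·0.0961379 + 0.21·0.121673 + 0.21·0.0807567 + 0.33·0.285702 = 0.160826.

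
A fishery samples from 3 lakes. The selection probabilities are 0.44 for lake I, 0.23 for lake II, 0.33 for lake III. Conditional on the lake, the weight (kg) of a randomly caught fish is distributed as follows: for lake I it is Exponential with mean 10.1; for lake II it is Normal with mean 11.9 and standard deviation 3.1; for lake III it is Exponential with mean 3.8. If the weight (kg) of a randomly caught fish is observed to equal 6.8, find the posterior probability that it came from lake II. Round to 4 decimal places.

0.1724

Likelihoods f(6.8 | ·): I: 0.0504989; II: 0.0332527; III: 0.04396.
Posterior ∝ prior × likelihood. Numerator for II: 0.23·0.0332527 = 0.00764813.
Normalizing constant: 0.44·0.0504989 + 0.23·0.0332527 + 0.33·0.04396 = 0.0443745.
P(II | observation) = 0.00764813 / 0.0443745 = 0.172354.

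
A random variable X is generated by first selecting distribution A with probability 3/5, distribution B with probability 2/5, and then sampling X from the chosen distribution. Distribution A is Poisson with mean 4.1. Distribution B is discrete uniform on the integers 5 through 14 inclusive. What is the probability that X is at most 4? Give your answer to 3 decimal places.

0.366

Conditional on each component, P(X ≤ 4): A: 0.609308; B: 0.
By total probability, P(X ≤ 4) = 0.6·0.609308 + 0.4·0 = 0.365585.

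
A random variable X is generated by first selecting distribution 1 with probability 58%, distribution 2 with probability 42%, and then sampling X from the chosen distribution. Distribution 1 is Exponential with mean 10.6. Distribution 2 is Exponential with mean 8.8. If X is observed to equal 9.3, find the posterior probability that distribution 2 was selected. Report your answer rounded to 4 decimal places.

0.4216

Likelihoods f(9.3 | ·): 1: 0.039234; 2: 0.0394954.
Posterior ∝ prior × likelihood. Numerator for 2: 0.42·0.0394954 = 0.0165881.
Normalizing constant: 0.58·0.039234 + 0.42·0.0394954 = 0.0393438.
P(2 | observation) = 0.0165881 / 0.0393438 = 0.421619.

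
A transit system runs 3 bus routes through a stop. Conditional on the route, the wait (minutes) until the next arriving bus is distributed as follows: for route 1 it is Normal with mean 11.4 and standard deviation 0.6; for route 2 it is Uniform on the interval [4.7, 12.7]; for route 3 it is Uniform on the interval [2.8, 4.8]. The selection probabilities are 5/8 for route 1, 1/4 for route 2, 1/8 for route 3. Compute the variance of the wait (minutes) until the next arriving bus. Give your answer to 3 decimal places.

Per component, 1: μ=11.4, E[X²]=130.32; 2: μ=8.7, E[X²]=81.0233; 3: μ=3.8, E[X²]=14.7733.
E[X] = 0.625·11.4 + 0.25·8.7 + 0.125·3.8 = 9.775.
E[X²] = 0.625·130.32 + 0.25·81.0233 + 0.125·14.7733 = 103.553.
Var(X) = E[X²] − (E[X])² = 103.553 − 95.5506 = 8.00187.

8.002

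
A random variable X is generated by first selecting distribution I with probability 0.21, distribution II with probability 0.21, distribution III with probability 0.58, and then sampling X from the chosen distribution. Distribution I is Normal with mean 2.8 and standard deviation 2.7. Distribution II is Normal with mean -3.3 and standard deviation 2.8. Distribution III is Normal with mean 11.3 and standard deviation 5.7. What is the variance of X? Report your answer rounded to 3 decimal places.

Per component, I: μ=2.8, E[X²]=15.13; II: μ=-3.3, E[X²]=18.73; III: μ=11.3, E[X²]=160.18.
E[X] = 0.21·2.8 + 0.21·-3.3 + 0.58·11.3 = 6.449.
E[X²] = 0.21·15.13 + 0.21·18.73 + 0.58·160.18 = 100.015.
Var(X) = E[X²] − (E[X])² = 100.015 − 41.5896 = 58.4254.

58.425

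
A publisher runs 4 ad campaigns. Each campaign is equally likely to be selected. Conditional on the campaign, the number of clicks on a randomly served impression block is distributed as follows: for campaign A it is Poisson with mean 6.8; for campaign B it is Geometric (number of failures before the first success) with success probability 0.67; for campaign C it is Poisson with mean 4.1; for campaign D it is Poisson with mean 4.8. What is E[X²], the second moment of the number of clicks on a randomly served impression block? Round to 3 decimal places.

25.692

For each component E[X²] = Var + (mean)², giving A: 53.04; B: 0.977723; C: 20.91; D: 27.84.
Overall E[X²] = 0.25·53.04 + 0.25·0.977723 + 0.25·20.91 + 0.25·27.84 = 25.6919.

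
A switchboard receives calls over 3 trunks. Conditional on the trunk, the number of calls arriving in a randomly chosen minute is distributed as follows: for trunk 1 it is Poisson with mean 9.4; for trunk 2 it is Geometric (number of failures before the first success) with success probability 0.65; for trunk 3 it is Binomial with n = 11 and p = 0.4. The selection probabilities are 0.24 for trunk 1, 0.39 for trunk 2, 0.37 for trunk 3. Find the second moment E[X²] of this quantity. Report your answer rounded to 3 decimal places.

32.039

For each component E[X²] = Var + (mean)², giving 1: 97.76; 2: 1.11834; 3: 22.
Overall E[X²] = 0.24·97.76 + 0.39·1.11834 + 0.37·22 = 32.0386.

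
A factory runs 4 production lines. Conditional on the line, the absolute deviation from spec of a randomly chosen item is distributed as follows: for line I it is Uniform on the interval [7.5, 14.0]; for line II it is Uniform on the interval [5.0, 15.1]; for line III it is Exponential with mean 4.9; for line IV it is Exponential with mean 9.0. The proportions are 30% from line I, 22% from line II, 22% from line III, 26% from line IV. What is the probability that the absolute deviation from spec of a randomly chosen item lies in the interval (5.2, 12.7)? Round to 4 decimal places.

0.5455

Conditional on each line, P(5.2 < X < 12.7): I: 0.8; II: 0.742574; III: 0.271149; IV: 0.317272.
By total probability, P(5.2 < X < 12.7) = 0.3·0.8 + 0.22·0.742574 + 0.22·0.271149 + 0.26·0.317272 = 0.54551.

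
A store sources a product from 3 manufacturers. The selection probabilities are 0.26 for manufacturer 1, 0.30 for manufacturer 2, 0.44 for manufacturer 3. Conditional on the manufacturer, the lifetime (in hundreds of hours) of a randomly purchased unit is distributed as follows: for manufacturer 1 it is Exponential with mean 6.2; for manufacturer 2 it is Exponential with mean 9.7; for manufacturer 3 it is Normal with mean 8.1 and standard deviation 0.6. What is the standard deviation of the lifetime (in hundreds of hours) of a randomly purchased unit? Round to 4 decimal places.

6.3314

Per component, 1: μ=6.2, E[X²]=76.88; 2: μ=9.7, E[X²]=188.18; 3: μ=8.1, E[X²]=65.97.
E[X] = 0.26·6.2 + 0.3·9.7 + 0.44·8.1 = 8.086.
E[X²] = 0.26·76.88 + 0.3·188.18 + 0.44·65.97 = 105.47.
Var(X) = E[X²] − (E[X])² = 105.47 − 65.3834 = 40.0862.
SD(X) = √40.0862 = 6.33137.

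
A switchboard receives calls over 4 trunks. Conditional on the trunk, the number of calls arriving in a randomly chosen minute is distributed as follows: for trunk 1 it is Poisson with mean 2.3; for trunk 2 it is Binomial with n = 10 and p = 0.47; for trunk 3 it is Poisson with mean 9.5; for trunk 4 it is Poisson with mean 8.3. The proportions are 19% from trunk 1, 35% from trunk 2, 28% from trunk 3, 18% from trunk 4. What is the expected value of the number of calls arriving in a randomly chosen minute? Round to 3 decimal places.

6.236

Component means — 1: 2.3; 2: 4.7; 3: 9.5; 4: 8.3.
E[X] = 0.19·2.3 + 0.35·4.7 + 0.28·9.5 + 0.18·8.3 = 6.236.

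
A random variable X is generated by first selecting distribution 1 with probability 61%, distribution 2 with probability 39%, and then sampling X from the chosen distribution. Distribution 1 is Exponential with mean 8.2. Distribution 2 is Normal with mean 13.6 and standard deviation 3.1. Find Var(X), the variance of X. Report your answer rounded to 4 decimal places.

51.7015

Per component, 1: μ=8.2, E[X²]=134.48; 2: μ=13.6, E[X²]=194.57.
E[X] = 0.61·8.2 + 0.39·13.6 = 10.306.
E[X²] = 0.61·134.48 + 0.39·194.57 = 157.915.
Var(X) = E[X²] − (E[X])² = 157.915 − 106.214 = 51.7015.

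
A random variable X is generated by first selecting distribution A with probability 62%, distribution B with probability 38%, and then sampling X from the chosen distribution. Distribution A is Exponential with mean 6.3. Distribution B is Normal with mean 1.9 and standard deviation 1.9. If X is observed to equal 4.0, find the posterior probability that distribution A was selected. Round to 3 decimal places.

Likelihoods f(4.0 | ·): A: 0.0841234; B: 0.113996.
Posterior ∝ prior × likelihood. Numerator for A: 0.62·0.0841234 = 0.0521565.
Normalizing constant: 0.62·0.0841234 + 0.38·0.113996 = 0.0954748.
P(A | observation) = 0.0521565 / 0.0954748 = 0.546286.

0.546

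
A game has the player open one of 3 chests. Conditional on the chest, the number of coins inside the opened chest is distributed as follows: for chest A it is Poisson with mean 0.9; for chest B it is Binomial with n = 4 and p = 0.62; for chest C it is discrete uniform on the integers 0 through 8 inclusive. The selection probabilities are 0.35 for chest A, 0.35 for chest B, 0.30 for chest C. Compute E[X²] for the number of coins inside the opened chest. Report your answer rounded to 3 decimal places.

For each component E[X²] = Var + (mean)², giving A: 1.71; B: 7.0928; C: 22.6667.
Overall E[X²] = 0.35·1.71 + 0.35·7.0928 + 0.3·22.6667 = 9.88098.

9.881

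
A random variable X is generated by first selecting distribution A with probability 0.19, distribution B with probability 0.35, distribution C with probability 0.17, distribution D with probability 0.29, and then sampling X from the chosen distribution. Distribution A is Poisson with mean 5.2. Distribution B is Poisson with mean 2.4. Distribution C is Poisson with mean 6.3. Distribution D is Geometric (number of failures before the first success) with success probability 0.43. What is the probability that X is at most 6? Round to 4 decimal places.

0.8643

Conditional on each component, P(X ≤ 6): A: 0.732393; B: 0.988406; C: 0.558233; D: 0.980451.
By total probability, P(X ≤ 6) = 0.19·0.732393 + 0.35·0.988406 + 0.17·0.558233 + 0.29·0.980451 = 0.864327.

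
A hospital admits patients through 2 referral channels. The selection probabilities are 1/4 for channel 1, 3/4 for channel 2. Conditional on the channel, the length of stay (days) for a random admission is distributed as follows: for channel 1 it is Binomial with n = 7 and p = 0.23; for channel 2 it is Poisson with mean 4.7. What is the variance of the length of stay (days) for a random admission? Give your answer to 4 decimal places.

5.6252

Per component, 1: μ=1.61, E[X²]=3.8318; 2: μ=4.7, E[X²]=26.79.
E[X] = 0.25·1.61 + 0.75·4.7 = 3.9275.
E[X²] = 0.25·3.8318 + 0.75·26.79 = 21.0505.
Var(X) = E[X²] − (E[X])² = 21.0505 − 15.4253 = 5.62519.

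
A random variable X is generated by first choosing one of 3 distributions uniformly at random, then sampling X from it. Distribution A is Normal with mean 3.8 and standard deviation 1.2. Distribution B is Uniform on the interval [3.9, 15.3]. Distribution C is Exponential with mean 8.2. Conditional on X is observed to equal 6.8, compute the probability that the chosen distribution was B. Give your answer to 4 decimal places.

Likelihoods f(6.8 | ·): A: 0.0146069; B: 0.0877193; C: 0.0532157.
Posterior ∝ prior × likelihood. Numerator for B: 0.333333·0.0877193 = 0.0292398.
Normalizing constant: 0.333333·0.0146069 + 0.333333·0.0877193 + 0.333333·0.0532157 = 0.0518473.
P(B | observation) = 0.0292398 / 0.0518473 = 0.563959.

0.5640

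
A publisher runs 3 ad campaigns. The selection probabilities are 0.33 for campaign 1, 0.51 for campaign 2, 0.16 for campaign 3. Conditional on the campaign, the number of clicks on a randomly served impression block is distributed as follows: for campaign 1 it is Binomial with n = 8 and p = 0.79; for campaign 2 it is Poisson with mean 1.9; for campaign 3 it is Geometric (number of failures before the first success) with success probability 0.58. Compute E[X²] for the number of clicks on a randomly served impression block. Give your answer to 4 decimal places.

For each component E[X²] = Var + (mean)², giving 1: 41.2696; 2: 5.51; 3: 1.77289.
Overall E[X²] = 0.33·41.2696 + 0.51·5.51 + 0.16·1.77289 = 16.7127.

16.7127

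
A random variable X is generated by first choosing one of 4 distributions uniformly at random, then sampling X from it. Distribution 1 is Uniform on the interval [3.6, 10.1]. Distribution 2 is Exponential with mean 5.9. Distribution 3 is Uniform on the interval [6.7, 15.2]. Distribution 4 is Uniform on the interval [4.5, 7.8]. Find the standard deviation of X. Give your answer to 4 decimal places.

3.9358

Per component, 1: μ=6.85, E[X²]=50.4433; 2: μ=5.9, E[X²]=69.62; 3: μ=10.95, E[X²]=125.923; 4: μ=6.15, E[X²]=38.73.
E[X] = 0.25·6.85 + 0.25·5.9 + 0.25·10.95 + 0.25·6.15 = 7.4625.
E[X²] = 0.25·50.4433 + 0.25·69.62 + 0.25·125.923 + 0.25·38.73 = 71.1792.
Var(X) = E[X²] − (E[X])² = 71.1792 − 55.6889 = 15.4903.
SD(X) = √15.4903 = 3.93577.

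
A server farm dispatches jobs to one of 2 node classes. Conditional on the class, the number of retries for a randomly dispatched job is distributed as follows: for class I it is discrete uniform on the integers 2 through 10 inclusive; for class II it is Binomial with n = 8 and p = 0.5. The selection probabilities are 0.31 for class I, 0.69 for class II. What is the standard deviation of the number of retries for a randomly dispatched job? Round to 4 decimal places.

Per component, I: μ=6, E[X²]=42.6667; II: μ=4, E[X²]=18.
E[X] = 0.31·6 + 0.69·4 = 4.62.
E[X²] = 0.31·42.6667 + 0.69·18 = 25.6467.
Var(X) = E[X²] − (E[X])² = 25.6467 − 21.3444 = 4.30227.
SD(X) = √4.30227 = 2.07419.

2.0742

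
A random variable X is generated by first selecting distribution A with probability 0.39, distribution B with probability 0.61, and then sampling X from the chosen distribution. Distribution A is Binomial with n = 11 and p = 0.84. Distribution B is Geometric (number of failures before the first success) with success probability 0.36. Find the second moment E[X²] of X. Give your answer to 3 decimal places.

38.814

For each component E[X²] = Var + (mean)², giving A: 86.856; B: 8.09877.
Overall E[X²] = 0.39·86.856 + 0.61·8.09877 = 38.8141.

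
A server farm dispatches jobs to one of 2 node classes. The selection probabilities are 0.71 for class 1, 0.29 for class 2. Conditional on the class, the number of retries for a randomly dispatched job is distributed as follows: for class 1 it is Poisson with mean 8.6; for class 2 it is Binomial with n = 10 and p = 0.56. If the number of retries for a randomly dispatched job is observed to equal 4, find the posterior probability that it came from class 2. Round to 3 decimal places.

0.593

Likelihoods P(X=4 | ·): 1: 0.0419614; 2: 0.149861.
Posterior ∝ prior × likelihood. Numerator for 2: 0.29·0.149861 = 0.0434596.
Normalizing constant: 0.71·0.0419614 + 0.29·0.149861 = 0.0732522.
P(2 | observation) = 0.0434596 / 0.0732522 = 0.593287.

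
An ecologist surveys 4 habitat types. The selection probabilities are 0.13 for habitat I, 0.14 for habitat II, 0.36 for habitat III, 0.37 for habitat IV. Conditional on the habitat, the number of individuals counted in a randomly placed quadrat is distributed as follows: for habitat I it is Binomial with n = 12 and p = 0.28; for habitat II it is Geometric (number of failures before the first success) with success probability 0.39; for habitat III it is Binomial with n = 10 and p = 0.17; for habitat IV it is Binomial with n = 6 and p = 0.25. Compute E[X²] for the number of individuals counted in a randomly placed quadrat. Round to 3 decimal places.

5.483

For each component E[X²] = Var + (mean)², giving I: 13.7088; II: 6.45694; III: 4.301; IV: 3.375.
Overall E[X²] = 0.13·13.7088 + 0.14·6.45694 + 0.36·4.301 + 0.37·3.375 = 5.48323.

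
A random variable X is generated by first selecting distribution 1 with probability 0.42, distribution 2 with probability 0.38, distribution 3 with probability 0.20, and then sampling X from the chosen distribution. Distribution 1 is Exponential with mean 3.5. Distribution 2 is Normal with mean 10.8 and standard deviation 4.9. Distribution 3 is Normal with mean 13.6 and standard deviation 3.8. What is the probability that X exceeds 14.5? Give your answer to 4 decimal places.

0.1735

Conditional on each component, P(X > 14.5): 1: 0.0158774; 2: 0.225094; 3: 0.40639.
By total probability, P(X > 14.5) = 0.42·0.0158774 + 0.38·0.225094 + 0.2·0.40639 = 0.173482.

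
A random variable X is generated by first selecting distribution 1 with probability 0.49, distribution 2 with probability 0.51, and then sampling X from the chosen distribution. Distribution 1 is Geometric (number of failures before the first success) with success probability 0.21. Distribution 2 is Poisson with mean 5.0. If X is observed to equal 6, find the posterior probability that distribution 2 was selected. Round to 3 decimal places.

Likelihoods P(X=6 | ·): 1: 0.0510484; 2: 0.146223.
Posterior ∝ prior × likelihood. Numerator for 2: 0.51·0.146223 = 0.0745736.
Normalizing constant: 0.49·0.0510484 + 0.51·0.146223 = 0.0995873.
P(2 | observation) = 0.0745736 / 0.0995873 = 0.748826.

0.749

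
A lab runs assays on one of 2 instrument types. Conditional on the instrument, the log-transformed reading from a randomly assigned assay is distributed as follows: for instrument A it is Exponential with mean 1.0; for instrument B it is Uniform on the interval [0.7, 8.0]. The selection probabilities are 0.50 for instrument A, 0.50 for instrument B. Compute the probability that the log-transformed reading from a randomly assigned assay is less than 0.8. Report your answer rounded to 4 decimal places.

Conditional on each instrument, P(X < 0.8): A: 0.550671; B: 0.0136986.
By total probability, P(X < 0.8) = 0.5·0.550671 + 0.5·0.0136986 = 0.282185.

0.2822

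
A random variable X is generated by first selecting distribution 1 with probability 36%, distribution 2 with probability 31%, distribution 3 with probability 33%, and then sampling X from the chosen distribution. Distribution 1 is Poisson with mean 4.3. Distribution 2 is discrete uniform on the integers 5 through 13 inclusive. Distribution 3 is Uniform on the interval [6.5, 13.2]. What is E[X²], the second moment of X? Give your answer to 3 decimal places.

68.633

For each component E[X²] = Var + (mean)², giving 1: 22.79; 2: 87.6667; 3: 100.763.
Overall E[X²] = 0.36·22.79 + 0.31·87.6667 + 0.33·100.763 = 68.633.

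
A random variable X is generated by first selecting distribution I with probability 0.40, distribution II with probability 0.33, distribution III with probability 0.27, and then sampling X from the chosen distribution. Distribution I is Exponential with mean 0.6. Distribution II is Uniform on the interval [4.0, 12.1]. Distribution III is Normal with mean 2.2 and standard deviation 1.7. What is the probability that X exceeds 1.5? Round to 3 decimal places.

0.541

Conditional on each component, P(X > 1.5): I: 0.082085; II: 1; III: 0.659744.
By total probability, P(X > 1.5) = 0.4·0.082085 + 0.33·1 + 0.27·0.659744 = 0.540965.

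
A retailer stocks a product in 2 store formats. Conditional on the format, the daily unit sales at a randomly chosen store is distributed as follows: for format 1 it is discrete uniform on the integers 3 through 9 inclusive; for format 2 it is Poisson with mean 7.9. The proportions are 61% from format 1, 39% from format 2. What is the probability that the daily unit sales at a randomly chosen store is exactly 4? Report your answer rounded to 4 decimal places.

Conditional on each format, P(X = 4): 1: 0.142857; 2: 0.0601687.
By total probability, P(X = 4) = 0.61·0.142857 + 0.39·0.0601687 = 0.110609.

0.1106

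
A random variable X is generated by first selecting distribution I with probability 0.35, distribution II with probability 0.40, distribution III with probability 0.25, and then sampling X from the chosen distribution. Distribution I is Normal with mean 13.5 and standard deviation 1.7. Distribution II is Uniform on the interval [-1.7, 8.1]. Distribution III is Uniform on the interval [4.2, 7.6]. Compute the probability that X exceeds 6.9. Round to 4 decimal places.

0.4504

Conditional on each component, P(X > 6.9): I: 0.999948; II: 0.122449; III: 0.205882.
By total probability, P(X > 6.9) = 0.35·0.999948 + 0.4·0.122449 + 0.25·0.205882 = 0.450432.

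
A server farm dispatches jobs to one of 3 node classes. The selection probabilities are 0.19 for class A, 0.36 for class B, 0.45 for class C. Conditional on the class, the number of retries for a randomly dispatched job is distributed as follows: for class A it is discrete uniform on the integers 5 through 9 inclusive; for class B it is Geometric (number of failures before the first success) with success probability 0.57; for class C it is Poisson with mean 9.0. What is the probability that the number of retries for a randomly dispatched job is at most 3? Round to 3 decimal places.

Conditional on each class, P(X ≤ 3): A: 0; B: 0.965812; C: 0.0212265.
By total probability, P(X ≤ 3) = 0.19·0 + 0.36·0.965812 + 0.45·0.0212265 = 0.357244.

0.357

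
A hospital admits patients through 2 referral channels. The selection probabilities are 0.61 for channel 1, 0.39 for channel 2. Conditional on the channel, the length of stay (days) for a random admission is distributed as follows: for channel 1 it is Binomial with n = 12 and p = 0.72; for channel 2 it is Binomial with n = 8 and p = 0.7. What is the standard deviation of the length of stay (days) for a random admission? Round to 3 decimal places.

Per component, 1: μ=8.64, E[X²]=77.0688; 2: μ=5.6, E[X²]=33.04.
E[X] = 0.61·8.64 + 0.39·5.6 = 7.4544.
E[X²] = 0.61·77.0688 + 0.39·33.04 = 59.8976.
Var(X) = E[X²] − (E[X])² = 59.8976 − 55.5681 = 4.32949.
SD(X) = √4.32949 = 2.08074.

2.081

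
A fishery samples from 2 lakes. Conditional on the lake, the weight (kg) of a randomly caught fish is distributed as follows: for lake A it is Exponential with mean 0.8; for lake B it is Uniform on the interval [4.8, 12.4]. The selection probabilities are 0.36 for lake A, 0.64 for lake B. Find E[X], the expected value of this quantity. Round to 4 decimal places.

Component means — A: 0.8; B: 8.6.
E[X] = 0.36·0.8 + 0.64·8.6 = 5.792.

5.7920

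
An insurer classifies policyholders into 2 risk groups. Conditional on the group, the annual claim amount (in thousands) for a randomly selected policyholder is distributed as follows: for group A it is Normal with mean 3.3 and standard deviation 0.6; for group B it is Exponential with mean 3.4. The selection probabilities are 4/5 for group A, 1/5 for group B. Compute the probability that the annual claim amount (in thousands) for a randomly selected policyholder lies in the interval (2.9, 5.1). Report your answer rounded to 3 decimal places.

Conditional on each group, P(2.9 < X < 5.1): A: 0.746158; B: 0.20303.
By total probability, P(2.9 < X < 5.1) = 0.8·0.746158 + 0.2·0.20303 = 0.637532.

0.638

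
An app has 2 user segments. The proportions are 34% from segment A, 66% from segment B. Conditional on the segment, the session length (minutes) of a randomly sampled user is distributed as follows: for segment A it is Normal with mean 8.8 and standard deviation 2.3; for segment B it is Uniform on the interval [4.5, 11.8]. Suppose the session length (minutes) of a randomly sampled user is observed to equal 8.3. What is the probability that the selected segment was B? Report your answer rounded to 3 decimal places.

0.611

Likelihoods f(8.3 | ·): A: 0.169403; B: 0.136986.
Posterior ∝ prior × likelihood. Numerator for B: 0.66·0.136986 = 0.090411.
Normalizing constant: 0.34·0.169403 + 0.66·0.136986 = 0.148008.
P(B | observation) = 0.090411 / 0.148008 = 0.610852.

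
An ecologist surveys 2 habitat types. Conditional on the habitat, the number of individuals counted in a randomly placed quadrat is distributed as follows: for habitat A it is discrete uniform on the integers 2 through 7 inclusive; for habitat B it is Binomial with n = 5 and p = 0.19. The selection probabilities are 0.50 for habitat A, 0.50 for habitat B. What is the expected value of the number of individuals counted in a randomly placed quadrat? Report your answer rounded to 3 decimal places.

Component means — A: 4.5; B: 0.95.
E[X] = 0.5·4.5 + 0.5·0.95 = 2.725.

2.725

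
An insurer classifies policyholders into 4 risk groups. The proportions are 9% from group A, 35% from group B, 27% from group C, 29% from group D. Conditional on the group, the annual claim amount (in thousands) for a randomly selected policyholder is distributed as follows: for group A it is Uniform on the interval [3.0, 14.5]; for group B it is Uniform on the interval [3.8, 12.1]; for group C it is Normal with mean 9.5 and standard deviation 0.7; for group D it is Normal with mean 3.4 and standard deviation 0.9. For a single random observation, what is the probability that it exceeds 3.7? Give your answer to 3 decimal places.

Conditional on each group, P(X > 3.7): A: 0.93913; B: 1; C: 1; D: 0.369441.
By total probability, P(X > 3.7) = 0.09·0.93913 + 0.35·1 + 0.27·1 + 0.29·0.369441 = 0.81166.

0.812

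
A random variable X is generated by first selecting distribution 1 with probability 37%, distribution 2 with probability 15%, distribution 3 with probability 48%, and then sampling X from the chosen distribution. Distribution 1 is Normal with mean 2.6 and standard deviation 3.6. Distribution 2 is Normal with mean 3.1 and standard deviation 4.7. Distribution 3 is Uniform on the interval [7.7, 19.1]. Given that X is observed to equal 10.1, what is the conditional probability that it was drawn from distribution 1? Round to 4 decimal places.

0.0918

Likelihoods f(10.1 | ·): 1: 0.0126511; 2: 0.0279986; 3: 0.0877193.
Posterior ∝ prior × likelihood. Numerator for 1: 0.37·0.0126511 = 0.00468091.
Normalizing constant: 0.37·0.0126511 + 0.15·0.0279986 + 0.48·0.0877193 = 0.050986.
P(1 | observation) = 0.00468091 / 0.050986 = 0.0918077.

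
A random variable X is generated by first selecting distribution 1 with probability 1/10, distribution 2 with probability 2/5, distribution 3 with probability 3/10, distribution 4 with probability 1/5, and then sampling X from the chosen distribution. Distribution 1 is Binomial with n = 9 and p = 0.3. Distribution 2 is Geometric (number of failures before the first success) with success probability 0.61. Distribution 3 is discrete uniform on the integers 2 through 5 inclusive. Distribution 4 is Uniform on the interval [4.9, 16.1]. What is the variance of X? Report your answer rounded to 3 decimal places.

16.180

Per component, 1: μ=2.7, E[X²]=9.18; 2: μ=0.639344, E[X²]=1.45687; 3: μ=3.5, E[X²]=13.5; 4: μ=10.5, E[X²]=120.703.
E[X] = 0.1·2.7 + 0.4·0.639344 + 0.3·3.5 + 0.2·10.5 = 3.67574.
E[X²] = 0.1·9.18 + 0.4·1.45687 + 0.3·13.5 + 0.2·120.703 = 29.6914.
Var(X) = E[X²] − (E[X])² = 29.6914 − 13.511 = 16.1804.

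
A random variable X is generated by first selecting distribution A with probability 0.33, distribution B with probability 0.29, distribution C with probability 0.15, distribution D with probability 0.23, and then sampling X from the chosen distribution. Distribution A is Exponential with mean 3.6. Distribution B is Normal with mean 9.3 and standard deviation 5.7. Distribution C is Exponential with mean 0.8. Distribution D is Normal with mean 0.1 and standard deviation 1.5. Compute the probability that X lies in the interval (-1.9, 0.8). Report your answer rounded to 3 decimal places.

Conditional on each component, P(-1.9 < X < 0.8): A: 0.199263; B: 0.0432386; C: 0.632121; D: 0.58842.
By total probability, P(-1.9 < X < 0.8) = 0.33·0.199263 + 0.29·0.0432386 + 0.15·0.632121 + 0.23·0.58842 = 0.30845.

0.308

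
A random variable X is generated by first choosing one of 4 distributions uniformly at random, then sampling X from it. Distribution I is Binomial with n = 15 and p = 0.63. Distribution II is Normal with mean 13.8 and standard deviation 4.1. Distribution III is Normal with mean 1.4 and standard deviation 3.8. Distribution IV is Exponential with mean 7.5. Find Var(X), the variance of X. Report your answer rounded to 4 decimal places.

Per component, I: μ=9.45, E[X²]=92.799; II: μ=13.8, E[X²]=207.25; III: μ=1.4, E[X²]=16.4; IV: μ=7.5, E[X²]=112.5.
E[X] = 0.25·9.45 + 0.25·13.8 + 0.25·1.4 + 0.25·7.5 = 8.0375.
E[X²] = 0.25·92.799 + 0.25·207.25 + 0.25·16.4 + 0.25·112.5 = 107.237.
Var(X) = E[X²] − (E[X])² = 107.237 − 64.6014 = 42.6358.

42.6358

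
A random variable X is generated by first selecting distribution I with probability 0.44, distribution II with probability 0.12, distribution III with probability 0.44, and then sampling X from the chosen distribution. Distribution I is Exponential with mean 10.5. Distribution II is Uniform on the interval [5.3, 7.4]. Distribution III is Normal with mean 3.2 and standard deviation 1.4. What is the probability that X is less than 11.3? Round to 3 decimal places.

Conditional on each component, P(X < 11.3): I: 0.659108; II: 1; III: 1.
By total probability, P(X < 11.3) = 0.44·0.659108 + 0.12·1 + 0.44·1 = 0.850008.

0.850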